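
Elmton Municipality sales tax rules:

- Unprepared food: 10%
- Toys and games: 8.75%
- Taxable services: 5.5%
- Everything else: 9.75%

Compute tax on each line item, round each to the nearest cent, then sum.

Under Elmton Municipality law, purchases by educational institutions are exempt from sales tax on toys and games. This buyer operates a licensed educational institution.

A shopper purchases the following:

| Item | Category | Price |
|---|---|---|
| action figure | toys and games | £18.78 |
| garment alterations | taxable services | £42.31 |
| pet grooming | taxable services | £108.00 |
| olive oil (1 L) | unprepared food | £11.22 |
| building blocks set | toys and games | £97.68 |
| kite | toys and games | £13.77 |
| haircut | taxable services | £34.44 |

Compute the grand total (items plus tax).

Action figure £18.78: toys and games, buyer-exempt → 0% → £0.00
Garment alterations £42.31: taxable services → 5.5% → £2.33
Pet grooming £108.00: taxable services → 5.5% → £5.94
Olive oil (1 L) £11.22: unprepared food → 10% → £1.12
Building blocks set £97.68: toys and games, buyer-exempt → 0% → £0.00
Kite £13.77: toys and games, buyer-exempt → 0% → £0.00
Haircut £34.44: taxable services → 5.5% → £1.89
Subtotal = £326.20; tax = £11.28; total due = £337.48

£337.48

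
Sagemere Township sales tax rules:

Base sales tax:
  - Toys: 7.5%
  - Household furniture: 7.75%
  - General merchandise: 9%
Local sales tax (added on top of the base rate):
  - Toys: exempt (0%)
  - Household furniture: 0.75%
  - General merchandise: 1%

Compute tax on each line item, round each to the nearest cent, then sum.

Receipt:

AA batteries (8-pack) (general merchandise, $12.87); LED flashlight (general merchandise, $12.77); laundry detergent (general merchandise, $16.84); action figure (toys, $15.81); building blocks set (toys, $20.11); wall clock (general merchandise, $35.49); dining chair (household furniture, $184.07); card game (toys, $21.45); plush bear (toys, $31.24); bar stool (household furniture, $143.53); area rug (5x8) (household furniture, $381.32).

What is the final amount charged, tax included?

$950.21

AA batteries (8-pack) $12.87: general merchandise → 9% + 1% local = 10% → $1.29
LED flashlight $12.77: general merchandise → 9% + 1% local = 10% → $1.28
Laundry detergent $16.84: general merchandise → 9% + 1% local = 10% → $1.68
Action figure $15.81: toys → 7.5% + 0% local = 7.5% → $1.19
Building blocks set $20.11: toys → 7.5% + 0% local = 7.5% → $1.51
Wall clock $35.49: general merchandise → 9% + 1% local = 10% → $3.55
Dining chair $184.07: household furniture → 7.75% + 0.75% local = 8.5% → $15.65
Card game $21.45: toys → 7.5% + 0% local = 7.5% → $1.61
Plush bear $31.24: toys → 7.5% + 0% local = 7.5% → $2.34
Bar stool $143.53: household furniture → 7.75% + 0.75% local = 8.5% → $12.20
Area rug (5x8) $381.32: household furniture → 7.75% + 0.75% local = 8.5% → $32.41
Subtotal = $875.50; tax = $74.71; total due = $950.21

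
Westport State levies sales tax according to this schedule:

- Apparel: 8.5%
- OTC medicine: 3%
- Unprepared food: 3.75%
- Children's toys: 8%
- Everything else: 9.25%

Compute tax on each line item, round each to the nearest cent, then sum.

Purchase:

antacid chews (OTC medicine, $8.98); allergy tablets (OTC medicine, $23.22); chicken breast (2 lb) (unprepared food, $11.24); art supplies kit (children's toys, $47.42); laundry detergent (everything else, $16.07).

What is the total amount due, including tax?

Antacid chews $8.98: OTC medicine → 3% → $0.27
Allergy tablets $23.22: OTC medicine → 3% → $0.70
Chicken breast (2 lb) $11.24: unprepared food → 3.75% → $0.42
Art supplies kit $47.42: children's toys → 8% → $3.79
Laundry detergent $16.07: everything else → 9.25% → $1.49
Subtotal = $106.93; tax = $6.67; total due = $113.60

$113.60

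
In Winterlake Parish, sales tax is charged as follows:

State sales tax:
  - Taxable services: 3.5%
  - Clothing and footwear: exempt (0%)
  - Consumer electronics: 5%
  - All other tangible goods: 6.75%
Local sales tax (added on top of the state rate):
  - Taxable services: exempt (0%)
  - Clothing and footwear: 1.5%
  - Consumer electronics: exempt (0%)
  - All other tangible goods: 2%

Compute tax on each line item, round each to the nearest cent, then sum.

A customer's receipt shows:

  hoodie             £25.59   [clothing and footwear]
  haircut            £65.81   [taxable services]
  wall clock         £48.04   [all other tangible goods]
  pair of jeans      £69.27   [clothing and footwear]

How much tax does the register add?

Hoodie £25.59: clothing and footwear → 0% + 1.5% local = 1.5% → £0.38
Haircut £65.81: taxable services → 3.5% + 0% local = 3.5% → £2.30
Wall clock £48.04: all other tangible goods → 6.75% + 2% local = 8.75% → £4.20
Pair of jeans £69.27: clothing and footwear → 0% + 1.5% local = 1.5% → £1.04
Total tax = £0.38 + £2.30 + £4.20 + £1.04 = £7.92

£7.92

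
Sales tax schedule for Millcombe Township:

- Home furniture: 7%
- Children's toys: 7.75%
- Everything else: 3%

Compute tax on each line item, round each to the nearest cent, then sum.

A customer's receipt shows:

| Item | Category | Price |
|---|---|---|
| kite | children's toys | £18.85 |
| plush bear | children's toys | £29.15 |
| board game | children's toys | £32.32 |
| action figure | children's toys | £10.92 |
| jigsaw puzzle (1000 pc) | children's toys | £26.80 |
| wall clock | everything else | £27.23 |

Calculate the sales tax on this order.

Kite £18.85: children's toys → 7.75% → £1.46
Plush bear £29.15: children's toys → 7.75% → £2.26
Board game £32.32: children's toys → 7.75% → £2.50
Action figure £10.92: children's toys → 7.75% → £0.85
Jigsaw puzzle (1000 pc) £26.80: children's toys → 7.75% → £2.08
Wall clock £27.23: everything else → 3% → £0.82
Total tax = £1.46 + £2.26 + £2.50 + £0.85 + £2.08 + £0.82 = £9.97

£9.97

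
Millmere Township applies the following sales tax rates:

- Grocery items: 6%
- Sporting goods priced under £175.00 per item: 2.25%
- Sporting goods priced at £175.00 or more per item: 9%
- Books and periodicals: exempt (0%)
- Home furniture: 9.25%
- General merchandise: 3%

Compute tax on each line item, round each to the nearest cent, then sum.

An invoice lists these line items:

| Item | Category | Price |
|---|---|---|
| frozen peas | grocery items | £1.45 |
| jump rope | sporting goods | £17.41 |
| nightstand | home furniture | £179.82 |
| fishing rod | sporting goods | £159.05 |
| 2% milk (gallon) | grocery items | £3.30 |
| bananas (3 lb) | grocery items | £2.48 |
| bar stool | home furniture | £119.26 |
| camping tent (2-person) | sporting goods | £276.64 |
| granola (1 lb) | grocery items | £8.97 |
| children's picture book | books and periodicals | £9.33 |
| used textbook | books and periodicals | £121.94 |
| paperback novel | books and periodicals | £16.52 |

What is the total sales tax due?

£57.51

Frozen peas £1.45: grocery items → 6% → £0.09
Jump rope £17.41: sporting goods, under £175.00 → 2.25% → £0.39
Nightstand £179.82: home furniture → 9.25% → £16.63
Fishing rod £159.05: sporting goods, under £175.00 → 2.25% → £3.58
2% milk (gallon) £3.30: grocery items → 6% → £0.20
Bananas (3 lb) £2.48: grocery items → 6% → £0.15
Bar stool £119.26: home furniture → 9.25% → £11.03
Camping tent (2-person) £276.64: sporting goods, £175.00 or more → 9% → £24.90
Granola (1 lb) £8.97: grocery items → 6% → £0.54
Children's picture book £9.33: books and periodicals → 0% → £0.00
Used textbook £121.94: books and periodicals → 0% → £0.00
Paperback novel £16.52: books and periodicals → 0% → £0.00
Total tax = £0.09 + £0.39 + £16.63 + £3.58 + £0.20 + £0.15 + £11.03 + £24.90 + £0.54 = £57.51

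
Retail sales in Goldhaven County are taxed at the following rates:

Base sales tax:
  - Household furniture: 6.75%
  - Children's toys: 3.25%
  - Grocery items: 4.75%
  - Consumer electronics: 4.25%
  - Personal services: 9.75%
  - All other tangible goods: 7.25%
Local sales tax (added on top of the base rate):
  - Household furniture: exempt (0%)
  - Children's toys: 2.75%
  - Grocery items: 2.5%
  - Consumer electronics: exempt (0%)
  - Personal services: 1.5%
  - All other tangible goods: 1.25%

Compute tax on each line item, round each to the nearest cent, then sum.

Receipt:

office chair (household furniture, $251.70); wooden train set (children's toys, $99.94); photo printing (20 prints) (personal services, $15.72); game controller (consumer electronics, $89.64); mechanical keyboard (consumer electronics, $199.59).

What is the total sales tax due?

$37.05

Office chair $251.70: household furniture → 6.75% + 0% local = 6.75% → $16.99
Wooden train set $99.94: children's toys → 3.25% + 2.75% local = 6% → $6.00
Photo printing (20 prints) $15.72: personal services → 9.75% + 1.5% local = 11.25% → $1.77
Game controller $89.64: consumer electronics → 4.25% + 0% local = 4.25% → $3.81
Mechanical keyboard $199.59: consumer electronics → 4.25% + 0% local = 4.25% → $8.48
Total tax = $16.99 + $6.00 + $1.77 + $3.81 + $8.48 = $37.05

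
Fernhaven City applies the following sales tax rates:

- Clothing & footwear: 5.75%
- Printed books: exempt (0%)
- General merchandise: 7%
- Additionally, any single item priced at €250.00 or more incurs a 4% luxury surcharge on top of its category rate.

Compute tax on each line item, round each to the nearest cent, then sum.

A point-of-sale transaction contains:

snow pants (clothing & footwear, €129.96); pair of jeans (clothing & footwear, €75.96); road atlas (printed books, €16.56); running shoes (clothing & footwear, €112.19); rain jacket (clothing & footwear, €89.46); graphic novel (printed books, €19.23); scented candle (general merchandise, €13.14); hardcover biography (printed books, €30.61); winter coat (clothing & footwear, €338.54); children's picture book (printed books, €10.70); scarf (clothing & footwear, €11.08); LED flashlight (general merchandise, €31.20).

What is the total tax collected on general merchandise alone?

Scented candle €13.14: general merchandise → 7% → €0.92
LED flashlight €31.20: general merchandise → 7% → €2.18
Tax on general merchandise = €0.92 + €2.18 = €3.10

€3.10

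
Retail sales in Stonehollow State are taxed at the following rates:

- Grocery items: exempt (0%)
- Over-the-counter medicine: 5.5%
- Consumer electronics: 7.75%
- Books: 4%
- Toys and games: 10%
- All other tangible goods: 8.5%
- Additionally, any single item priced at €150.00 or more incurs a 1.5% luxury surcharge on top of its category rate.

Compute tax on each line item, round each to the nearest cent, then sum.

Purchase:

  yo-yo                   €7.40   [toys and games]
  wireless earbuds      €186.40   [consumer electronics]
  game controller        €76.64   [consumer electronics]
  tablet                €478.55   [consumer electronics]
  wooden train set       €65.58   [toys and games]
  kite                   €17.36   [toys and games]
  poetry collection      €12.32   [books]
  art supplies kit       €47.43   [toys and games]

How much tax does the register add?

Yo-yo €7.40: toys and games → 10% → €0.74
Wireless earbuds €186.40: consumer electronics → 7.75% + 1.5% surcharge = 9.25% → €17.24
Game controller €76.64: consumer electronics → 7.75% → €5.94
Tablet €478.55: consumer electronics → 7.75% + 1.5% surcharge = 9.25% → €44.27
Wooden train set €65.58: toys and games → 10% → €6.56
Kite €17.36: toys and games → 10% → €1.74
Poetry collection €12.32: books → 4% → €0.49
Art supplies kit €47.43: toys and games → 10% → €4.74
Total tax = €0.74 + €17.24 + €5.94 + €44.27 + €6.56 + €1.74 + €0.49 + €4.74 = €81.72

€81.72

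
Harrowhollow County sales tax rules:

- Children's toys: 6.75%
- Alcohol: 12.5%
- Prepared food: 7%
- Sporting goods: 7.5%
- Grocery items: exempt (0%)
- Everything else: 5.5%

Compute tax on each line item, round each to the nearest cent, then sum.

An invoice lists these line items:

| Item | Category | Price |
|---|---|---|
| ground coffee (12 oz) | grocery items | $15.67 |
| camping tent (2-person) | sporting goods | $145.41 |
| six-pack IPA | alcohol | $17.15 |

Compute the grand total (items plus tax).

Ground coffee (12 oz) $15.67: grocery items → 0% → $0.00
Camping tent (2-person) $145.41: sporting goods → 7.5% → $10.91
Six-pack IPA $17.15: alcohol → 12.5% → $2.14
Subtotal = $178.23; tax = $13.05; total due = $191.28

$191.28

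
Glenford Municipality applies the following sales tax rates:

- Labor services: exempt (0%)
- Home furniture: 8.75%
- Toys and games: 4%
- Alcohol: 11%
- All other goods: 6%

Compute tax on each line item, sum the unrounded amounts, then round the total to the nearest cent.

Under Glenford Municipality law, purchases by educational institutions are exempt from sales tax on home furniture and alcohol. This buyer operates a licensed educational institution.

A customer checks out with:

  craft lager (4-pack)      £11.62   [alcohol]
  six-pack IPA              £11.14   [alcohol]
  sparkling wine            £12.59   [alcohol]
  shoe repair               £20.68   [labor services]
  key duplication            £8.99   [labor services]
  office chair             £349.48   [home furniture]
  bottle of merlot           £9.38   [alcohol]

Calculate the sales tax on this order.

Craft lager (4-pack) £11.62: alcohol, buyer-exempt → 0% → £0.00
Six-pack IPA £11.14: alcohol, buyer-exempt → 0% → £0.00
Sparkling wine £12.59: alcohol, buyer-exempt → 0% → £0.00
Shoe repair £20.68: labor services → 0% → £0.00
Key duplication £8.99: labor services → 0% → £0.00
Office chair £349.48: home furniture, buyer-exempt → 0% → £0.00
Bottle of merlot £9.38: alcohol, buyer-exempt → 0% → £0.00
Unrounded tax sum = £0.00 → £0.00

£0.00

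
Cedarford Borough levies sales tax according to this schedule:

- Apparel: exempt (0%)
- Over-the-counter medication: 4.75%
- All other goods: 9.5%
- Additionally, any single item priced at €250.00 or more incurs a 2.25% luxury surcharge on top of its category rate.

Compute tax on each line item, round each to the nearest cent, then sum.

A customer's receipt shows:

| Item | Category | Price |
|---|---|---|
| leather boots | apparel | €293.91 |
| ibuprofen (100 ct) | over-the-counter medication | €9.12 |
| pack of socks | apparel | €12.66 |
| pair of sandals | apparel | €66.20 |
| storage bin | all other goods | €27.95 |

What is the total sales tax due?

€9.70

Leather boots €293.91: apparel → 0% + 2.25% surcharge = 2.25% → €6.61
Ibuprofen (100 ct) €9.12: over-the-counter medication → 4.75% → €0.43
Pack of socks €12.66: apparel → 0% → €0.00
Pair of sandals €66.20: apparel → 0% → €0.00
Storage bin €27.95: all other goods → 9.5% → €2.66
Total tax = €6.61 + €0.43 + €2.66 = €9.70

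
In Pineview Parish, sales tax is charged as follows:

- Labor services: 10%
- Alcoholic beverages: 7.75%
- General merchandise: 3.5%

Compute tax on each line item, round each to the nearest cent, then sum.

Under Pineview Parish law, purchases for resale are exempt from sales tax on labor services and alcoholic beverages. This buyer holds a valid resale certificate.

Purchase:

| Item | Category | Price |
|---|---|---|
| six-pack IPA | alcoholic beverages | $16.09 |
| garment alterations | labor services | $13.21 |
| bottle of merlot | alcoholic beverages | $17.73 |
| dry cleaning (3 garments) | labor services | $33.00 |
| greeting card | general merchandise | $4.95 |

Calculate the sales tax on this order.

Six-pack IPA $16.09: alcoholic beverages, buyer-exempt → 0% → $0.00
Garment alterations $13.21: labor services, buyer-exempt → 0% → $0.00
Bottle of merlot $17.73: alcoholic beverages, buyer-exempt → 0% → $0.00
Dry cleaning (3 garments) $33.00: labor services, buyer-exempt → 0% → $0.00
Greeting card $4.95: general merchandise → 3.5% → $0.17
Total tax = $0.17

$0.17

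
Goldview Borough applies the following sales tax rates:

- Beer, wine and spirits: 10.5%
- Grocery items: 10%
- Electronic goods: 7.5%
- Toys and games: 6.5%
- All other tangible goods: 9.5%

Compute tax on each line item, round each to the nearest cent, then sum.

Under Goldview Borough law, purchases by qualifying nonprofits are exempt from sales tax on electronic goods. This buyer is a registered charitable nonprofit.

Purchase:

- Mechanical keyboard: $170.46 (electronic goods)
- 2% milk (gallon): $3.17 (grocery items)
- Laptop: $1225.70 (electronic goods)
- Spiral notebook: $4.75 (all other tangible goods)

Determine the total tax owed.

$0.77

Mechanical keyboard $170.46: electronic goods, buyer-exempt → 0% → $0.00
2% milk (gallon) $3.17: grocery items → 10% → $0.32
Laptop $1225.70: electronic goods, buyer-exempt → 0% → $0.00
Spiral notebook $4.75: all other tangible goods → 9.5% → $0.45
Total tax = $0.32 + $0.45 = $0.77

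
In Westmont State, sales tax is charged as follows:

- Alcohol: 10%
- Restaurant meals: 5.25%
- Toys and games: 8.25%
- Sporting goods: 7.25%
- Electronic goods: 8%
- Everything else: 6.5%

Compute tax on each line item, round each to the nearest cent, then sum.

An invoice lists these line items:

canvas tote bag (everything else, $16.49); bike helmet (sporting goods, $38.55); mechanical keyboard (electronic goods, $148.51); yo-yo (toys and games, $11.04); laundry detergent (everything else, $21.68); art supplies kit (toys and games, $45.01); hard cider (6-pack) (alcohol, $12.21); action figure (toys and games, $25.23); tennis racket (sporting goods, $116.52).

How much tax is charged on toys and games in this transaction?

Yo-yo $11.04: toys and games → 8.25% → $0.91
Art supplies kit $45.01: toys and games → 8.25% → $3.71
Action figure $25.23: toys and games → 8.25% → $2.08
Tax on toys and games = $0.91 + $3.71 + $2.08 = $6.70

$6.70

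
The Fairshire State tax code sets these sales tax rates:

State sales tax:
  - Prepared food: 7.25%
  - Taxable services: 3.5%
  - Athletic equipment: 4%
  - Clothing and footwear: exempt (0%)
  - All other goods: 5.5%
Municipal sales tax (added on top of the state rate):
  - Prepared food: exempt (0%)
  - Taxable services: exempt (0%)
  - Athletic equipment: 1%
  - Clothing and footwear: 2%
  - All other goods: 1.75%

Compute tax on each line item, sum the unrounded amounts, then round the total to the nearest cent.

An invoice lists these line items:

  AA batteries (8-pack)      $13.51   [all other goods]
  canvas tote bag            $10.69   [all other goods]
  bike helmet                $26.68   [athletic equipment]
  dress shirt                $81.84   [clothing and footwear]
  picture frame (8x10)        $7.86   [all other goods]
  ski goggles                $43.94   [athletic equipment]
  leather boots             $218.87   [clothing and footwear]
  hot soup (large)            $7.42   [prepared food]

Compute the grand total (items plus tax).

AA batteries (8-pack) $13.51: all other goods → 5.5% + 1.75% municipal = 7.25% → $0.979475
Canvas tote bag $10.69: all other goods → 5.5% + 1.75% municipal = 7.25% → $0.775025
Bike helmet $26.68: athletic equipment → 4% + 1% municipal = 5% → $1.334
Dress shirt $81.84: clothing and footwear → 0% + 2% municipal = 2% → $1.6368
Picture frame (8x10) $7.86: all other goods → 5.5% + 1.75% municipal = 7.25% → $0.56985
Ski goggles $43.94: athletic equipment → 4% + 1% municipal = 5% → $2.197
Leather boots $218.87: clothing and footwear → 0% + 2% municipal = 2% → $4.3774
Hot soup (large) $7.42: prepared food → 7.25% + 0% municipal = 7.25% → $0.53795
Subtotal = $410.81; unrounded tax = $12.4075 → $12.41; total due = $423.22

$423.22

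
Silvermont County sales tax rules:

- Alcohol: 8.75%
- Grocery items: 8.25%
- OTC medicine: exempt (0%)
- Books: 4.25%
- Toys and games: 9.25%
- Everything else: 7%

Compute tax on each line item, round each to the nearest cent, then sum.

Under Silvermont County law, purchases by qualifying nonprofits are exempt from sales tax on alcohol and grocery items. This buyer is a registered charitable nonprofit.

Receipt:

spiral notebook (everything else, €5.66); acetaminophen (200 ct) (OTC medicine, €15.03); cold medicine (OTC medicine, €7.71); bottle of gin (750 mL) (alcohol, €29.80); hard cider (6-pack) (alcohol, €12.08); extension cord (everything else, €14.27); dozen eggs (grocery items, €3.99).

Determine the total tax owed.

€1.40

Spiral notebook €5.66: everything else → 7% → €0.40
Acetaminophen (200 ct) €15.03: OTC medicine → 0% → €0.00
Cold medicine €7.71: OTC medicine → 0% → €0.00
Bottle of gin (750 mL) €29.80: alcohol, buyer-exempt → 0% → €0.00
Hard cider (6-pack) €12.08: alcohol, buyer-exempt → 0% → €0.00
Extension cord €14.27: everything else → 7% → €1.00
Dozen eggs €3.99: grocery items, buyer-exempt → 0% → €0.00
Total tax = €0.40 + €1.00 = €1.40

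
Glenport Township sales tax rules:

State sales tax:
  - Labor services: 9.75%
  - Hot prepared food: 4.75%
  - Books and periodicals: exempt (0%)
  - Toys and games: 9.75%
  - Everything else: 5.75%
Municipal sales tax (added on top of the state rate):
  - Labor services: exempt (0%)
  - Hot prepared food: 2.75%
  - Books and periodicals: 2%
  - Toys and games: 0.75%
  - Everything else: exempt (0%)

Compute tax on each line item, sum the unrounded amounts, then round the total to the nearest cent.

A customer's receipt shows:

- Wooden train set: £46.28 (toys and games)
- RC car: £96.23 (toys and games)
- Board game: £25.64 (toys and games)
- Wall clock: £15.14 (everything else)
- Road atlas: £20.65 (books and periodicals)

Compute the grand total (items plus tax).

£222.88

Wooden train set £46.28: toys and games → 9.75% + 0.75% municipal = 10.5% → £4.8594
RC car £96.23: toys and games → 9.75% + 0.75% municipal = 10.5% → £10.10415
Board game £25.64: toys and games → 9.75% + 0.75% municipal = 10.5% → £2.6922
Wall clock £15.14: everything else → 5.75% + 0% municipal = 5.75% → £0.87055
Road atlas £20.65: books and periodicals → 0% + 2% municipal = 2% → £0.413
Subtotal = £203.94; unrounded tax = £18.9393 → £18.94; total due = £222.88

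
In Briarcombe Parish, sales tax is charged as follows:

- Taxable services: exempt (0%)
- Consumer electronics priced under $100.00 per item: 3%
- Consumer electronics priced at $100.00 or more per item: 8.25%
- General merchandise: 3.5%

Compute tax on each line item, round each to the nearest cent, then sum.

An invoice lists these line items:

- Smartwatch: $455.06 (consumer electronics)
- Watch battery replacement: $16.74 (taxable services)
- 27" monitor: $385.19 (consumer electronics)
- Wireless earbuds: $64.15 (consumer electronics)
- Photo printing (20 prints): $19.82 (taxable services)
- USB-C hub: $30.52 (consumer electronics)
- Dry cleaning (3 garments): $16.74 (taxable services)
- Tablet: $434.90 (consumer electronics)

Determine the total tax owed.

Smartwatch $455.06: consumer electronics, $100.00 or more → 8.25% → $37.54
Watch battery replacement $16.74: taxable services → 0% → $0.00
27" monitor $385.19: consumer electronics, $100.00 or more → 8.25% → $31.78
Wireless earbuds $64.15: consumer electronics, under $100.00 → 3% → $1.92
Photo printing (20 prints) $19.82: taxable services → 0% → $0.00
USB-C hub $30.52: consumer electronics, under $100.00 → 3% → $0.92
Dry cleaning (3 garments) $16.74: taxable services → 0% → $0.00
Tablet $434.90: consumer electronics, $100.00 or more → 8.25% → $35.88
Total tax = $37.54 + $31.78 + $1.92 + $0.92 + $35.88 = $108.04

$108.04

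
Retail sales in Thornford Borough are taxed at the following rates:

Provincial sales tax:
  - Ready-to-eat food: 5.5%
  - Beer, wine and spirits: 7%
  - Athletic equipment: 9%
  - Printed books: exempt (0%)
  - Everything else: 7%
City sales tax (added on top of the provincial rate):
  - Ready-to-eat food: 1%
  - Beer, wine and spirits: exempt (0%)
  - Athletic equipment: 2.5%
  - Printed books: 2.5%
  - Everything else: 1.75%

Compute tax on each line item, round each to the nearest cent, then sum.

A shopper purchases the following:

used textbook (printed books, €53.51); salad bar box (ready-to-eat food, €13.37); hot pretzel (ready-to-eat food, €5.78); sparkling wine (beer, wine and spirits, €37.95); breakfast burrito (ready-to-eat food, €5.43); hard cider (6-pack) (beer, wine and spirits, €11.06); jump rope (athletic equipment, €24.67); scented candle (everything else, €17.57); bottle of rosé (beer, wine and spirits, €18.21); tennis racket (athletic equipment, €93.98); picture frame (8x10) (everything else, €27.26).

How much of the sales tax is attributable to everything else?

€3.93

Scented candle €17.57: everything else → 7% + 1.75% city = 8.75% → €1.54
Picture frame (8x10) €27.26: everything else → 7% + 1.75% city = 8.75% → €2.39
Tax on everything else = €1.54 + €2.39 = €3.93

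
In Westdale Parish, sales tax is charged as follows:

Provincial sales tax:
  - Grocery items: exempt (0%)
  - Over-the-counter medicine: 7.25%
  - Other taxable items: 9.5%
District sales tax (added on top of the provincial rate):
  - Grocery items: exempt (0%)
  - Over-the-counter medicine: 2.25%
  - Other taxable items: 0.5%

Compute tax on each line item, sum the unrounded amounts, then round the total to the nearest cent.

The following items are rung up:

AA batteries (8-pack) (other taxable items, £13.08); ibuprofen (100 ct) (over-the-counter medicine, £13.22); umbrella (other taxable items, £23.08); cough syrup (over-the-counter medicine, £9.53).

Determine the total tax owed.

£5.78

AA batteries (8-pack) £13.08: other taxable items → 9.5% + 0.5% district = 10% → £1.308
Ibuprofen (100 ct) £13.22: over-the-counter medicine → 7.25% + 2.25% district = 9.5% → £1.2559
Umbrella £23.08: other taxable items → 9.5% + 0.5% district = 10% → £2.308
Cough syrup £9.53: over-the-counter medicine → 7.25% + 2.25% district = 9.5% → £0.90535
Unrounded tax sum = £5.77725 → £5.78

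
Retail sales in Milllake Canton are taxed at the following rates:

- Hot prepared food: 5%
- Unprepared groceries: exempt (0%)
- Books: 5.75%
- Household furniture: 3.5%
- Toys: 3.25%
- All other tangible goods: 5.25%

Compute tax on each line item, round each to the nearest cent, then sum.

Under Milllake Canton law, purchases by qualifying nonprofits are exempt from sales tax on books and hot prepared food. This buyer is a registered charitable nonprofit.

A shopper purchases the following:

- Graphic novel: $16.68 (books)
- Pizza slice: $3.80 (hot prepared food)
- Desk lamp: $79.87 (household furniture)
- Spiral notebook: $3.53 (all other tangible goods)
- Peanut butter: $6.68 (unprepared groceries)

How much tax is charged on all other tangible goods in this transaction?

$0.19

Spiral notebook $3.53: all other tangible goods → 5.25% → $0.19
Tax on all other tangible goods = $0.19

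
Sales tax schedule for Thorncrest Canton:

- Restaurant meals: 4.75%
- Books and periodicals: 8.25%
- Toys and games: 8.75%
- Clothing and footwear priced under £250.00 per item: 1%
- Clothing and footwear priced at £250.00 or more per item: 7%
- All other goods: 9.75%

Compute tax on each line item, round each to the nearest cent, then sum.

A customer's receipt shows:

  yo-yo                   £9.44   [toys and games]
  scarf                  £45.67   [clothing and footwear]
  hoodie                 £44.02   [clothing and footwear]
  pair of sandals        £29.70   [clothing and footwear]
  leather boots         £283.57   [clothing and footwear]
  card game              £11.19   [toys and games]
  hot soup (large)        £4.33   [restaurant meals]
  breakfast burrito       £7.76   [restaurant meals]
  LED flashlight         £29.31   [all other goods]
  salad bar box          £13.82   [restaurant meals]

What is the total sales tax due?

Yo-yo £9.44: toys and games → 8.75% → £0.83
Scarf £45.67: clothing and footwear, under £250.00 → 1% → £0.46
Hoodie £44.02: clothing and footwear, under £250.00 → 1% → £0.44
Pair of sandals £29.70: clothing and footwear, under £250.00 → 1% → £0.30
Leather boots £283.57: clothing and footwear, £250.00 or more → 7% → £19.85
Card game £11.19: toys and games → 8.75% → £0.98
Hot soup (large) £4.33: restaurant meals → 4.75% → £0.21
Breakfast burrito £7.76: restaurant meals → 4.75% → £0.37
LED flashlight £29.31: all other goods → 9.75% → £2.86
Salad bar box £13.82: restaurant meals → 4.75% → £0.66
Total tax = £0.83 + £0.46 + £0.44 + £0.30 + £19.85 + £0.98 + £0.21 + £0.37 + £2.86 + £0.66 = £26.96

£26.96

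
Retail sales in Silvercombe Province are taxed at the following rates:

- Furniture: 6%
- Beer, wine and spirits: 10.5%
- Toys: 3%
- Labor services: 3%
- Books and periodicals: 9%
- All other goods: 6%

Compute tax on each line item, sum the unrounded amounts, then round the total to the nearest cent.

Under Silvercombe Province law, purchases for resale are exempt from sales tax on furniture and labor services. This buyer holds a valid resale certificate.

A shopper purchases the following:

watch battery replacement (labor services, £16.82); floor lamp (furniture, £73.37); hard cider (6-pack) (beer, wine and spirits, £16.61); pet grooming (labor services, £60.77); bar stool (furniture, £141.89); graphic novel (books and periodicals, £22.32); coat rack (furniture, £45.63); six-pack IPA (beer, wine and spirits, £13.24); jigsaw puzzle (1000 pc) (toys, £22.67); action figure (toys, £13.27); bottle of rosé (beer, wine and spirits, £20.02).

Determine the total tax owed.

£8.32

Watch battery replacement £16.82: labor services, buyer-exempt → 0% → £0.00
Floor lamp £73.37: furniture, buyer-exempt → 0% → £0.00
Hard cider (6-pack) £16.61: beer, wine and spirits → 10.5% → £1.74405
Pet grooming £60.77: labor services, buyer-exempt → 0% → £0.00
Bar stool £141.89: furniture, buyer-exempt → 0% → £0.00
Graphic novel £22.32: books and periodicals → 9% → £2.0088
Coat rack £45.63: furniture, buyer-exempt → 0% → £0.00
Six-pack IPA £13.24: beer, wine and spirits → 10.5% → £1.3902
Jigsaw puzzle (1000 pc) £22.67: toys → 3% → £0.6801
Action figure £13.27: toys → 3% → £0.3981
Bottle of rosé £20.02: beer, wine and spirits → 10.5% → £2.1021
Unrounded tax sum = £8.32335 → £8.32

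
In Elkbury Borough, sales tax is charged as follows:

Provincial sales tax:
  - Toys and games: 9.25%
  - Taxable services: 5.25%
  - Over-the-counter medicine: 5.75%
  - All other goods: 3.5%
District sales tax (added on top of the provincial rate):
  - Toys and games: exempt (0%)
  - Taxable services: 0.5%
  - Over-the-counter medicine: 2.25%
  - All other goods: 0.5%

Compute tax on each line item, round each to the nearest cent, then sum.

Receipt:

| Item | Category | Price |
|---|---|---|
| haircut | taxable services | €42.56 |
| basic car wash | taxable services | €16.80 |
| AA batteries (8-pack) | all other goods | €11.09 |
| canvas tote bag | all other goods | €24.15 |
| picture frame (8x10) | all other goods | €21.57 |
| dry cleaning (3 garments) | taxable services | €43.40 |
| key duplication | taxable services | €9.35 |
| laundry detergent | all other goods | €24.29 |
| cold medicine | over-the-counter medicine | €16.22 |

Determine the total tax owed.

€11.00

Haircut €42.56: taxable services → 5.25% + 0.5% district = 5.75% → €2.45
Basic car wash €16.80: taxable services → 5.25% + 0.5% district = 5.75% → €0.97
AA batteries (8-pack) €11.09: all other goods → 3.5% + 0.5% district = 4% → €0.44
Canvas tote bag €24.15: all other goods → 3.5% + 0.5% district = 4% → €0.97
Picture frame (8x10) €21.57: all other goods → 3.5% + 0.5% district = 4% → €0.86
Dry cleaning (3 garments) €43.40: taxable services → 5.25% + 0.5% district = 5.75% → €2.50
Key duplication €9.35: taxable services → 5.25% + 0.5% district = 5.75% → €0.54
Laundry detergent €24.29: all other goods → 3.5% + 0.5% district = 4% → €0.97
Cold medicine €16.22: over-the-counter medicine → 5.75% + 2.25% district = 8% → €1.30
Total tax = €2.45 + €0.97 + €0.44 + €0.97 + €0.86 + €2.50 + €0.54 + €0.97 + €1.30 = €11.00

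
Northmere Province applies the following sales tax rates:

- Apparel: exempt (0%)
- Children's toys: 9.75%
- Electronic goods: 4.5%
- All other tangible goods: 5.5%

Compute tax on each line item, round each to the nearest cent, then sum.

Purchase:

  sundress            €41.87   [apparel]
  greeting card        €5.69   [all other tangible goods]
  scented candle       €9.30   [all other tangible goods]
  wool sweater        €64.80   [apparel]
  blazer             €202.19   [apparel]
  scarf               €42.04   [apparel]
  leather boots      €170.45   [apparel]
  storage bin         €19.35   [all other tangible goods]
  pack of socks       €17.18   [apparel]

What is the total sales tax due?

€1.88

Sundress €41.87: apparel → 0% → €0.00
Greeting card €5.69: all other tangible goods → 5.5% → €0.31
Scented candle €9.30: all other tangible goods → 5.5% → €0.51
Wool sweater €64.80: apparel → 0% → €0.00
Blazer €202.19: apparel → 0% → €0.00
Scarf €42.04: apparel → 0% → €0.00
Leather boots €170.45: apparel → 0% → €0.00
Storage bin €19.35: all other tangible goods → 5.5% → €1.06
Pack of socks €17.18: apparel → 0% → €0.00
Total tax = €0.31 + €0.51 + €1.06 = €1.88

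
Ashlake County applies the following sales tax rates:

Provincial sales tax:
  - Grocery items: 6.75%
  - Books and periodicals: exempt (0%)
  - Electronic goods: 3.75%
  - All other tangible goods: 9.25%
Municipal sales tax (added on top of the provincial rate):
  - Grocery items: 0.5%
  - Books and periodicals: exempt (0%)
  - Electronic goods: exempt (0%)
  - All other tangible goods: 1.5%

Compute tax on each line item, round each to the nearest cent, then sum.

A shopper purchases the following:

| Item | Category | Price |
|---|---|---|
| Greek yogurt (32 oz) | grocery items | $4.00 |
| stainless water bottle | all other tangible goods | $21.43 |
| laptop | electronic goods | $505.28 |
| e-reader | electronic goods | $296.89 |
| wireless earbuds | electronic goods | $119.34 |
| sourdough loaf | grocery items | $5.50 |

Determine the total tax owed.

Greek yogurt (32 oz) $4.00: grocery items → 6.75% + 0.5% municipal = 7.25% → $0.29
Stainless water bottle $21.43: all other tangible goods → 9.25% + 1.5% municipal = 10.75% → $2.30
Laptop $505.28: electronic goods → 3.75% + 0% municipal = 3.75% → $18.95
E-reader $296.89: electronic goods → 3.75% + 0% municipal = 3.75% → $11.13
Wireless earbuds $119.34: electronic goods → 3.75% + 0% municipal = 3.75% → $4.48
Sourdough loaf $5.50: grocery items → 6.75% + 0.5% municipal = 7.25% → $0.40
Total tax = $0.29 + $2.30 + $18.95 + $11.13 + $4.48 + $0.40 = $37.55

$37.55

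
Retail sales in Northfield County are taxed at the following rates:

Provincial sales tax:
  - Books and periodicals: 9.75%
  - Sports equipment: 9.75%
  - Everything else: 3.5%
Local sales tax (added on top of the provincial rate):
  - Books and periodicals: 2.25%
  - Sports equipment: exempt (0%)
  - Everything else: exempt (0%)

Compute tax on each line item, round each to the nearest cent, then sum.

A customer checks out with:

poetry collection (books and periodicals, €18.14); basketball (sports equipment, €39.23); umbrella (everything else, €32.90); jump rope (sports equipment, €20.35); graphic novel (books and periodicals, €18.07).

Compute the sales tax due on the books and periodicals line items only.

€4.35

Poetry collection €18.14: books and periodicals → 9.75% + 2.25% local = 12% → €2.18
Graphic novel €18.07: books and periodicals → 9.75% + 2.25% local = 12% → €2.17
Tax on books and periodicals = €2.18 + €2.17 = €4.35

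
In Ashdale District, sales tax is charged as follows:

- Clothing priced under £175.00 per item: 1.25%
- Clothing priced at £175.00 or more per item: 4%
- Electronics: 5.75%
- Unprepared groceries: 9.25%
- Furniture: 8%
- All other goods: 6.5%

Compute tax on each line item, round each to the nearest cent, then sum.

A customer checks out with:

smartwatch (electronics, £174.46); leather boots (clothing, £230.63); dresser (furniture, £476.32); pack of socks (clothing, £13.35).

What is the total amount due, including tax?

£952.30

Smartwatch £174.46: electronics → 5.75% → £10.03
Leather boots £230.63: clothing, £175.00 or more → 4% → £9.23
Dresser £476.32: furniture → 8% → £38.11
Pack of socks £13.35: clothing, under £175.00 → 1.25% → £0.17
Subtotal = £894.76; tax = £57.54; total due = £952.30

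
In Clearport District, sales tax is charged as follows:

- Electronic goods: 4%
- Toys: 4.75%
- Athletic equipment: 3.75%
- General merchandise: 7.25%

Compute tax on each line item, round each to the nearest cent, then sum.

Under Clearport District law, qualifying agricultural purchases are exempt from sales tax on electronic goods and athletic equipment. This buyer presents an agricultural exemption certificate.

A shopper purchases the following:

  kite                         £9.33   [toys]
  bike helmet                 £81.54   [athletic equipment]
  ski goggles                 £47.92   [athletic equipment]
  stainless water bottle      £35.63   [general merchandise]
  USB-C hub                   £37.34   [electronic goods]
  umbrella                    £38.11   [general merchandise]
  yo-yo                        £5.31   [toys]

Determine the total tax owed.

£6.03

Kite £9.33: toys → 4.75% → £0.44
Bike helmet £81.54: athletic equipment, buyer-exempt → 0% → £0.00
Ski goggles £47.92: athletic equipment, buyer-exempt → 0% → £0.00
Stainless water bottle £35.63: general merchandise → 7.25% → £2.58
USB-C hub £37.34: electronic goods, buyer-exempt → 0% → £0.00
Umbrella £38.11: general merchandise → 7.25% → £2.76
Yo-yo £5.31: toys → 4.75% → £0.25
Total tax = £0.44 + £2.58 + £2.76 + £0.25 = £6.03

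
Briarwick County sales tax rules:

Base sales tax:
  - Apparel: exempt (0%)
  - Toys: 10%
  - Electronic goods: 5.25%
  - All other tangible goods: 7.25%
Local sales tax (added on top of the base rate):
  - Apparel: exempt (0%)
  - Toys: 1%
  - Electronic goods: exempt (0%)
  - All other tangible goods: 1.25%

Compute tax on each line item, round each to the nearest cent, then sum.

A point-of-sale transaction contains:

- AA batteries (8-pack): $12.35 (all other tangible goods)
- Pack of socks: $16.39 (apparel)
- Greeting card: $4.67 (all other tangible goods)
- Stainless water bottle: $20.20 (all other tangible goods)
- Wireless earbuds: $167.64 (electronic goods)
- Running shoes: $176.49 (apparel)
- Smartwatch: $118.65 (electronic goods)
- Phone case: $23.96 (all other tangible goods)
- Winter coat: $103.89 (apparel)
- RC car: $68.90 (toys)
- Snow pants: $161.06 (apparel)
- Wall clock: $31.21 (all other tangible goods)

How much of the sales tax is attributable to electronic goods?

Wireless earbuds $167.64: electronic goods → 5.25% + 0% local = 5.25% → $8.80
Smartwatch $118.65: electronic goods → 5.25% + 0% local = 5.25% → $6.23
Tax on electronic goods = $8.80 + $6.23 = $15.03

$15.03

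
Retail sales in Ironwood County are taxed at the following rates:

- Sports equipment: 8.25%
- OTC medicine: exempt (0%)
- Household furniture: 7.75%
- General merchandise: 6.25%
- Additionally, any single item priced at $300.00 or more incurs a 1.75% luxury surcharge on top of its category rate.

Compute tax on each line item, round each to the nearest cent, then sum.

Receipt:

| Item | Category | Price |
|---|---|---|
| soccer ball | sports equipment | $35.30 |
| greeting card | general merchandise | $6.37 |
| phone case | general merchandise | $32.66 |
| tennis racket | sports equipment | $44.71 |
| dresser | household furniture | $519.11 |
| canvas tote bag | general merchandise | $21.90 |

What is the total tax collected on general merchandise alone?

Greeting card $6.37: general merchandise → 6.25% → $0.40
Phone case $32.66: general merchandise → 6.25% → $2.04
Canvas tote bag $21.90: general merchandise → 6.25% → $1.37
Tax on general merchandise = $0.40 + $2.04 + $1.37 = $3.81

$3.81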